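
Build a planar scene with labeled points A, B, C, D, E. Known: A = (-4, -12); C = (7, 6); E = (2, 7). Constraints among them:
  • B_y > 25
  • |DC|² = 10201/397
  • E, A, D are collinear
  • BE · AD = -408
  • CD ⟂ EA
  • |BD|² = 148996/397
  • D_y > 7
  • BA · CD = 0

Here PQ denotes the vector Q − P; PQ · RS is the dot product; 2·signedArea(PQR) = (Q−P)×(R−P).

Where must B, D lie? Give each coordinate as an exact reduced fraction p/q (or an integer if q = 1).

1. D_x = 860/397  [E, A, D are collinear ∩ CD ⟂ EA]
2. D_y = 2988/397  [E, A, D are collinear ∩ CD ⟂ EA]
   → D = (860/397, 2988/397)
3. B_x = 8  [BA · CD = 0 ∩ BE · AD = -408]
4. B_y = 26  [BA · CD = 0 ∩ BE · AD = -408]
   → B = (8, 26)

B = (8, 26)
D = (860/397, 2988/397)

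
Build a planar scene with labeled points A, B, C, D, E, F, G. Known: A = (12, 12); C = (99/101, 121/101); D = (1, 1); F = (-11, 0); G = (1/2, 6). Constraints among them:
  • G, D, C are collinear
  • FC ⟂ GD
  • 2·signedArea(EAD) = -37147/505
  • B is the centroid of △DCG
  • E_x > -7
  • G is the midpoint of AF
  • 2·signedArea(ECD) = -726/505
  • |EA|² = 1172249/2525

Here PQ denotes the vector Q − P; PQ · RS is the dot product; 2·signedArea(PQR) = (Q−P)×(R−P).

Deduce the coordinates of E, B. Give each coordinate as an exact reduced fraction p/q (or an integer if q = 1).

1. E_x = -627/101  [2·signedArea(ECD) = -726/505 ∩ 2·signedArea(EAD) = -37147/505]
2. E_y = 242/505  [2·signedArea(ECD) = -726/505 ∩ 2·signedArea(EAD) = -37147/505]
   → E = (-627/101, 242/505)
3. B_x = 167/202  [B is the centroid of △DCG]
4. B_y = 276/101  [B is the centroid of △DCG]
   → B = (167/202, 276/101)

B = (167/202, 276/101)
E = (-627/101, 242/505)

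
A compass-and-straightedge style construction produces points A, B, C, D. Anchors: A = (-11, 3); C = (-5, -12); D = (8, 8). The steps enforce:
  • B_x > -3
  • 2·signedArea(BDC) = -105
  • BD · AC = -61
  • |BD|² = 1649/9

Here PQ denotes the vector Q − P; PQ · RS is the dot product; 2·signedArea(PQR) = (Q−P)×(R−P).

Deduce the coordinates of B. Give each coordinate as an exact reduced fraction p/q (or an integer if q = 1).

B = (-8/3, -1/3)

1. B_x = -8/3  [2·signedArea(BDC) = -105 ∩ BD · AC = -61]
2. B_y = -1/3  [2·signedArea(BDC) = -105 ∩ BD · AC = -61]
   → B = (-8/3, -1/3)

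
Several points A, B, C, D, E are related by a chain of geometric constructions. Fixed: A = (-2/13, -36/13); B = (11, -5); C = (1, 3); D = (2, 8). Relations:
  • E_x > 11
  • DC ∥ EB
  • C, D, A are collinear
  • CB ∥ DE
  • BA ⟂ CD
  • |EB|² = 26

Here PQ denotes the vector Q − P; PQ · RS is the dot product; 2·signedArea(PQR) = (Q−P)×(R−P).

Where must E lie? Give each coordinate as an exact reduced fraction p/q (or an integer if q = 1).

E = (12, 0)

1. E_x = 12  [DC ∥ EB ∩ CB ∥ DE]
2. E_y = 0  [DC ∥ EB ∩ CB ∥ DE]
   → E = (12, 0)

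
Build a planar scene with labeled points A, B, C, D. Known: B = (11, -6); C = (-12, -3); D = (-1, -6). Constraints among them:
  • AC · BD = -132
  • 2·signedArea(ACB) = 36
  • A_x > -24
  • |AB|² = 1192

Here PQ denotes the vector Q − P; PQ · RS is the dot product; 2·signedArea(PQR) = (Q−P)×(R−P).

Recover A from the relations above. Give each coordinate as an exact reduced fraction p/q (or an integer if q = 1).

A = (-23, 0)

1. A_x = -23  [2·signedArea(ACB) = 36 ∩ AC · BD = -132]
2. A_y = 0  [2·signedArea(ACB) = 36 ∩ AC · BD = -132]
   → A = (-23, 0)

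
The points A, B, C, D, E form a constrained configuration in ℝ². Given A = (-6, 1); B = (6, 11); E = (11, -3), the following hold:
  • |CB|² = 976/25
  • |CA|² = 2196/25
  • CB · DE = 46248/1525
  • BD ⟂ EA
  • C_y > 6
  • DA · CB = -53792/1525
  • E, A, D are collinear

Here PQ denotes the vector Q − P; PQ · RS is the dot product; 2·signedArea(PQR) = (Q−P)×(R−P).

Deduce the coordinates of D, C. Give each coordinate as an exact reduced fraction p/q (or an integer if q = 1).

C = (6/5, 7)
D = (958/305, -351/305)

1. D_x = 958/305  [E, A, D are collinear ∩ BD ⟂ EA]
2. D_y = -351/305  [E, A, D are collinear ∩ BD ⟂ EA]
   → D = (958/305, -351/305)
3. C_x = 6/5  [line -2397/305·x + 564/305·y + -5358/1525 = 0 ∩ |CA|² = 2196/25]
4. C_y = 7  [line -2397/305·x + 564/305·y + -5358/1525 = 0 ∩ |CA|² = 2196/25]
   → C = (6/5, 7)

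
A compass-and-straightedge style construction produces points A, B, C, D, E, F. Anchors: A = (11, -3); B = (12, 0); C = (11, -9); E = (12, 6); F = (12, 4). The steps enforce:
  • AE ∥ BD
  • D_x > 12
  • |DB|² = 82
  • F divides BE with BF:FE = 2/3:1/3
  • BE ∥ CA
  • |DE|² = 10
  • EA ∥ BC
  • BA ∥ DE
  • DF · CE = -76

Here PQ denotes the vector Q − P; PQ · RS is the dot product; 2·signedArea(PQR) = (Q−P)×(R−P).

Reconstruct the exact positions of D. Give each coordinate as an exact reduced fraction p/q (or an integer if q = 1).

1. D_x = 13  [BA ∥ DE ∩ AE ∥ BD]
2. D_y = 9  [BA ∥ DE ∩ AE ∥ BD]
   → D = (13, 9)

D = (13, 9)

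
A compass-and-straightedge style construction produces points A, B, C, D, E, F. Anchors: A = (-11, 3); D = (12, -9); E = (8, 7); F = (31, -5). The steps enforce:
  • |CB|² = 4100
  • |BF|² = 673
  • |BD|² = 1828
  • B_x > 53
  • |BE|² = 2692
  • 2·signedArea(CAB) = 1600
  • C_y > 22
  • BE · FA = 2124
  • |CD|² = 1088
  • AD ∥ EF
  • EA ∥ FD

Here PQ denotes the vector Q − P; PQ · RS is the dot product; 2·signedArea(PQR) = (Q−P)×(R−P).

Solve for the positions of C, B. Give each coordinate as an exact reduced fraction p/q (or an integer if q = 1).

B = (54, -17)
C = (4, 23)

1. B_x = 54  [line 42·x + -8·y + -2404 = 0 ∩ |BD|² = 1828]
2. B_y = -17  [line 42·x + -8·y + -2404 = 0 ∩ |BD|² = 1828]
   → B = (54, -17)
3. C_x = 4  [line 20·x + 65·y + -1575 = 0 ∩ |CD|² = 1088]
4. C_y = 23  [line 20·x + 65·y + -1575 = 0 ∩ |CD|² = 1088]
   → C = (4, 23)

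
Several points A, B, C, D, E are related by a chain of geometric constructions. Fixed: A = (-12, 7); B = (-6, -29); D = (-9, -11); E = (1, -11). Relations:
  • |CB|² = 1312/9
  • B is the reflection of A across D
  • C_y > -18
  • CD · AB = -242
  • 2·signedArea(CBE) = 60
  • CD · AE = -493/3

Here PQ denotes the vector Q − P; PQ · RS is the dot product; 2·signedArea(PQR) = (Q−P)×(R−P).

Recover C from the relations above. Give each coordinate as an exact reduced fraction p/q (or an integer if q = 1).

C = (-14/3, -17)

1. C_x = -14/3  [CD · AE = -493/3 ∩ 2·signedArea(CBE) = 60]
2. C_y = -17  [CD · AE = -493/3 ∩ 2·signedArea(CBE) = 60]
   → C = (-14/3, -17)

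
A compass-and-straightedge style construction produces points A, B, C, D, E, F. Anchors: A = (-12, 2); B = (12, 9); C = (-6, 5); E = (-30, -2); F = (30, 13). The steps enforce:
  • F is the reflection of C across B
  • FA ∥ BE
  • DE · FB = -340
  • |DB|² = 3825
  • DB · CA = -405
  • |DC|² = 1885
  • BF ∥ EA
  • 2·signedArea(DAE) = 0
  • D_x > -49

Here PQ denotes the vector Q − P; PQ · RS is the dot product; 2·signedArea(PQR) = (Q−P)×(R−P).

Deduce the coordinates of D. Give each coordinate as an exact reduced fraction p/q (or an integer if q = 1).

D = (-48, -6)

1. D_x = -48  [2·signedArea(DAE) = 0 ∩ DE · FB = -340]
2. D_y = -6  [2·signedArea(DAE) = 0 ∩ DE · FB = -340]
   → D = (-48, -6)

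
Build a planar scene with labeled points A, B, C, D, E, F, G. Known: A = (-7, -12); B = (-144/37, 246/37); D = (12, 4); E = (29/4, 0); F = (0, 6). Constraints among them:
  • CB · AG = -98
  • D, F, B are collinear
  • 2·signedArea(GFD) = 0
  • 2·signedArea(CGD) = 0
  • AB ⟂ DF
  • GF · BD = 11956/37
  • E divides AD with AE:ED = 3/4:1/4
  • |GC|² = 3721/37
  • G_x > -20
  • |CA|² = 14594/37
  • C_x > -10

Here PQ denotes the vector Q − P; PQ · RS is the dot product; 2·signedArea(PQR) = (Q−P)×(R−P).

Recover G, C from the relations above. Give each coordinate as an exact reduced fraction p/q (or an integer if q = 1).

1. G_x = -732/37  [2·signedArea(GFD) = 0 ∩ GF · BD = 11956/37]
2. G_y = 344/37  [2·signedArea(GFD) = 0 ∩ GF · BD = 11956/37]
   → G = (-732/37, 344/37)
3. C_x = -366/37  [2·signedArea(CGD) = 0 ∩ CB · AG = -98]
4. C_y = 283/37  [2·signedArea(CGD) = 0 ∩ CB · AG = -98]
   → C = (-366/37, 283/37)

C = (-366/37, 283/37)
G = (-732/37, 344/37)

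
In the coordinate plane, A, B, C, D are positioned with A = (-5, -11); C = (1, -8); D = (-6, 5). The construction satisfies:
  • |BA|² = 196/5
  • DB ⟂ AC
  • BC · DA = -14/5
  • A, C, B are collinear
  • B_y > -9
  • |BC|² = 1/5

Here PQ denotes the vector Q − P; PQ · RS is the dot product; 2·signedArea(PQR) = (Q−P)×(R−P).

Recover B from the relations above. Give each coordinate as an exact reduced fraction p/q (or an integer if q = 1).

B = (3/5, -41/5)

1. B_x = 3/5  [A, C, B are collinear ∩ DB ⟂ AC]
2. B_y = -41/5  [A, C, B are collinear ∩ DB ⟂ AC]
   → B = (3/5, -41/5)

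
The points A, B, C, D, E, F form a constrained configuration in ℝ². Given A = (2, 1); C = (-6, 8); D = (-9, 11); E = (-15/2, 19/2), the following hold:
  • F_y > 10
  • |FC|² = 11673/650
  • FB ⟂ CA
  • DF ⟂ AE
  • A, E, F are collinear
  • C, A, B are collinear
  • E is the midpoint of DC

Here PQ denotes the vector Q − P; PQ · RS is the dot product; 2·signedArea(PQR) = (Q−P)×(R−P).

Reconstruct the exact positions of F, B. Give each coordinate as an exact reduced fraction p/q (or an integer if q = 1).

1. F_x = -5901/650  [A, E, F are collinear ∩ DF ⟂ AE]
2. F_y = 7093/650  [A, E, F are collinear ∩ DF ⟂ AE]
   → F = (-5901/650, 7093/650)
3. B_x = -337386/36725  [C, A, B are collinear ∩ FB ⟂ CA]
4. B_y = 792413/73450  [C, A, B are collinear ∩ FB ⟂ CA]
   → B = (-337386/36725, 792413/73450)

B = (-337386/36725, 792413/73450)
F = (-5901/650, 7093/650)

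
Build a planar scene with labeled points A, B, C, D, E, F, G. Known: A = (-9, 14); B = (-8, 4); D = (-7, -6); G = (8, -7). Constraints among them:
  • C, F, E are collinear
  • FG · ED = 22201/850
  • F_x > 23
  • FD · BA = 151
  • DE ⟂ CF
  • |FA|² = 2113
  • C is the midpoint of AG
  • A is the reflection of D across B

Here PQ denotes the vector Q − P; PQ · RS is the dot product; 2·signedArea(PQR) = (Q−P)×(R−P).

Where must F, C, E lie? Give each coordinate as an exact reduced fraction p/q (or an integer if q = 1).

C = (-1/2, 7/2)
E = (457/850, 2201/850)
F = (24, -18)

1. F_x = 24  [line 1·x + -10·y + -204 = 0 ∩ |FA|² = 2113]
2. F_y = -18  [line 1·x + -10·y + -204 = 0 ∩ |FA|² = 2113]
   → F = (24, -18)
3. C_x = -1/2  [C is the midpoint of AG]
4. C_y = 7/2  [C is the midpoint of AG]
   → C = (-1/2, 7/2)
5. E_x = 457/850  [C, F, E are collinear ∩ DE ⟂ CF]
6. E_y = 2201/850  [C, F, E are collinear ∩ DE ⟂ CF]
   → E = (457/850, 2201/850)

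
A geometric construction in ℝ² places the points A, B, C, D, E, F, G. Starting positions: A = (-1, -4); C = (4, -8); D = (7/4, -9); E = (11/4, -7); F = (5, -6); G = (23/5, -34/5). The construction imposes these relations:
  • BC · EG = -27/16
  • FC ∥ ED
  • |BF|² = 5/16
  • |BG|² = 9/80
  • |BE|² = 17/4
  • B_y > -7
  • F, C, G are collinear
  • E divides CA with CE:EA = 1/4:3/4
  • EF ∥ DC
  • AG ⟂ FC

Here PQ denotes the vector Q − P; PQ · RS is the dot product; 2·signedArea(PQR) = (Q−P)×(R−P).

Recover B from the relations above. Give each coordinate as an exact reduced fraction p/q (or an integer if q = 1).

1. B_x = 19/4  [line -37/20·x + -1/5·y + 599/80 = 0 ∩ |BE|² = 17/4]
2. B_y = -13/2  [line -37/20·x + -1/5·y + 599/80 = 0 ∩ |BE|² = 17/4]
   → B = (19/4, -13/2)

B = (19/4, -13/2)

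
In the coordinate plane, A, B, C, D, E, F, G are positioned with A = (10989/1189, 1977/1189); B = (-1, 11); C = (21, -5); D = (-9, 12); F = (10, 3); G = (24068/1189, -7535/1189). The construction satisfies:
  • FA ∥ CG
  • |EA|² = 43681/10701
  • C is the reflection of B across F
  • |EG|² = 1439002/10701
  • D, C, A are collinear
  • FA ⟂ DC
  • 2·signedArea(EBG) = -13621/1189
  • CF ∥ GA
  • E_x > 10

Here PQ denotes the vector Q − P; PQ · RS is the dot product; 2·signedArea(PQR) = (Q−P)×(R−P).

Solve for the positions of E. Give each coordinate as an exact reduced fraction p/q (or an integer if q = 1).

E = (11, 2/3)

1. E_x = 11  [line 20614/1189·x + 25257/1189·y + -243592/1189 = 0 ∩ |EA|² = 43681/10701]
2. E_y = 2/3  [line 20614/1189·x + 25257/1189·y + -243592/1189 = 0 ∩ |EA|² = 43681/10701]
   → E = (11, 2/3)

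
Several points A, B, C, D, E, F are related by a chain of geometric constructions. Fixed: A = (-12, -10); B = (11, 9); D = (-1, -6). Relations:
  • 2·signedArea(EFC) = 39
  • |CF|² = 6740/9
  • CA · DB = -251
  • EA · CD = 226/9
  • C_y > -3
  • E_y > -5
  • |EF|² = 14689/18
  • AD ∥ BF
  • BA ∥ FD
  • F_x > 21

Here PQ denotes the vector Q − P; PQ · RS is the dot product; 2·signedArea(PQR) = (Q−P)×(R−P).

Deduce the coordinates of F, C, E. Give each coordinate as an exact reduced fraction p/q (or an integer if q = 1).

1. F_x = 22  [BA ∥ FD ∩ AD ∥ BF]
2. F_y = 13  [BA ∥ FD ∩ AD ∥ BF]
   → F = (22, 13)
3. C_x = -2/3  [line -12·x + -15·y + -43 = 0 ∩ |CF|² = 6740/9]
4. C_y = -7/3  [line -12·x + -15·y + -43 = 0 ∩ |CF|² = 6740/9]
   → C = (-2/3, -7/3)
5. E_x = -5/6  [2·signedArea(EFC) = 39 ∩ EA · CD = 226/9]
6. E_y = -25/6  [2·signedArea(EFC) = 39 ∩ EA · CD = 226/9]
   → E = (-5/6, -25/6)

C = (-2/3, -7/3)
E = (-5/6, -25/6)
F = (22, 13)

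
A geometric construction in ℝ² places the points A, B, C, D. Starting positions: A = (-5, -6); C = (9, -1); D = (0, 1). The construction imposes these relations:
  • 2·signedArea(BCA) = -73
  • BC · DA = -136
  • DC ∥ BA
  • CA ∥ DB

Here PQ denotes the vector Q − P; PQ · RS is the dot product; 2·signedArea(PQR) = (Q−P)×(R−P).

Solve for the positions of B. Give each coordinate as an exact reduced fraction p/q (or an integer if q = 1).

B = (-14, -4)

1. B_x = -14  [DC ∥ BA ∩ CA ∥ DB]
2. B_y = -4  [DC ∥ BA ∩ CA ∥ DB]
   → B = (-14, -4)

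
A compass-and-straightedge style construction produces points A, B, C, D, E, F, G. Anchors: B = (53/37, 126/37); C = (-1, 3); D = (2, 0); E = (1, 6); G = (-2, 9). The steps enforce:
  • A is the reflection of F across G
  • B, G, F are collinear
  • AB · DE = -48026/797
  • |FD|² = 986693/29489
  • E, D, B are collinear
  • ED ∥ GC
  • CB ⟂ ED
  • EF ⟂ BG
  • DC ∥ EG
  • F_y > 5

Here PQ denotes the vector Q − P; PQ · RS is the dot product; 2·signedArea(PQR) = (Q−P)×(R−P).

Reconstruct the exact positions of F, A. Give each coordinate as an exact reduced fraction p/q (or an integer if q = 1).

A = (-122605/29489, 369108/29489)
F = (4649/29489, 161694/29489)

1. F_x = 4649/29489  [B, G, F are collinear ∩ EF ⟂ BG]
2. F_y = 161694/29489  [B, G, F are collinear ∩ EF ⟂ BG]
   → F = (4649/29489, 161694/29489)
3. A_x = -122605/29489  [A is the reflection of F across G]
4. A_y = 369108/29489  [A is the reflection of F across G]
   → A = (-122605/29489, 369108/29489)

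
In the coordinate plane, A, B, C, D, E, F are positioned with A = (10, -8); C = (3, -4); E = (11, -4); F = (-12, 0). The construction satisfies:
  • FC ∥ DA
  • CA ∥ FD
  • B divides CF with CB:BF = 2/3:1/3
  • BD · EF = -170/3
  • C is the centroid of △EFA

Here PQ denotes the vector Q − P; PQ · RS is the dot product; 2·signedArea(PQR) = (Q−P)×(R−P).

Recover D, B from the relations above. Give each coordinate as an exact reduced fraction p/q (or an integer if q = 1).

B = (-7, -4/3)
D = (-5, -4)

1. D_x = -5  [FC ∥ DA ∩ CA ∥ FD]
2. D_y = -4  [FC ∥ DA ∩ CA ∥ FD]
   → D = (-5, -4)
3. B_x = -7  [B divides CF with CB:BF = 2/3:1/3]
4. B_y = -4/3  [B divides CF with CB:BF = 2/3:1/3]
   → B = (-7, -4/3)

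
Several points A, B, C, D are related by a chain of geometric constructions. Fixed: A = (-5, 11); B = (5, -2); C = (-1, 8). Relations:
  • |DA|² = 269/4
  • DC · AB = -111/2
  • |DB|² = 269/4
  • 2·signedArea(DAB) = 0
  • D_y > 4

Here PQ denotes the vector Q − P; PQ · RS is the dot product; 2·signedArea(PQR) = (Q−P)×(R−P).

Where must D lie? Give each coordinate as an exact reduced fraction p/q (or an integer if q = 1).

D = (0, 9/2)

1. D_x = 0  [2·signedArea(DAB) = 0 ∩ DC · AB = -111/2]
2. D_y = 9/2  [2·signedArea(DAB) = 0 ∩ DC · AB = -111/2]
   → D = (0, 9/2)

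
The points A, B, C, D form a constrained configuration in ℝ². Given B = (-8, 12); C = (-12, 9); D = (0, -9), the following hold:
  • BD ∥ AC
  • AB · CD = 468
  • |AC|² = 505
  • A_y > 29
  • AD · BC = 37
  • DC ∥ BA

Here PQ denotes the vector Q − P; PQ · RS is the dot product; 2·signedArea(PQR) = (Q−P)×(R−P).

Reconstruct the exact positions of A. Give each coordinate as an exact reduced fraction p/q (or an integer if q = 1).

A = (-20, 30)

1. A_x = -20  [BD ∥ AC ∩ DC ∥ BA]
2. A_y = 30  [BD ∥ AC ∩ DC ∥ BA]
   → A = (-20, 30)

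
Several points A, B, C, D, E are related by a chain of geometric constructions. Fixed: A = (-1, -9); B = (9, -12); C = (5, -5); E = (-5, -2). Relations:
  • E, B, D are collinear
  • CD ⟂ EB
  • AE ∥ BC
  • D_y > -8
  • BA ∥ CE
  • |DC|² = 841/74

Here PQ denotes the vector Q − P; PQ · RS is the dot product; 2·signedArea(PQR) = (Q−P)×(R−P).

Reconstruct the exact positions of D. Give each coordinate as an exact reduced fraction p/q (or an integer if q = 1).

D = (225/74, -573/74)

1. D_x = 225/74  [E, B, D are collinear ∩ CD ⟂ EB]
2. D_y = -573/74  [E, B, D are collinear ∩ CD ⟂ EB]
   → D = (225/74, -573/74)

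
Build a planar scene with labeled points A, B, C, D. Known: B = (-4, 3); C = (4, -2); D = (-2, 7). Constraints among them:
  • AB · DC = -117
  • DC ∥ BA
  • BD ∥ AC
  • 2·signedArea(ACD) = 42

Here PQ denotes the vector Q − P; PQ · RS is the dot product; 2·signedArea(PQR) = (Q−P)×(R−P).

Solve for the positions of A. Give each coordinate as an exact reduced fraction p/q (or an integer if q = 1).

A = (2, -6)

1. A_x = 2  [BD ∥ AC ∩ DC ∥ BA]
2. A_y = -6  [BD ∥ AC ∩ DC ∥ BA]
   → A = (2, -6)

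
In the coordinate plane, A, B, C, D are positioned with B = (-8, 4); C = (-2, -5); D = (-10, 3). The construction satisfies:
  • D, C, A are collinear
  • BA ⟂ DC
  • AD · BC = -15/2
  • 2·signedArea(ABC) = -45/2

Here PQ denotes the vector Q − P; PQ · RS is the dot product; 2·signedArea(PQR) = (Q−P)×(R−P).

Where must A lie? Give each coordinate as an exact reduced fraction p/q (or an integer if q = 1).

1. A_x = -19/2  [D, C, A are collinear ∩ BA ⟂ DC]
2. A_y = 5/2  [D, C, A are collinear ∩ BA ⟂ DC]
   → A = (-19/2, 5/2)

A = (-19/2, 5/2)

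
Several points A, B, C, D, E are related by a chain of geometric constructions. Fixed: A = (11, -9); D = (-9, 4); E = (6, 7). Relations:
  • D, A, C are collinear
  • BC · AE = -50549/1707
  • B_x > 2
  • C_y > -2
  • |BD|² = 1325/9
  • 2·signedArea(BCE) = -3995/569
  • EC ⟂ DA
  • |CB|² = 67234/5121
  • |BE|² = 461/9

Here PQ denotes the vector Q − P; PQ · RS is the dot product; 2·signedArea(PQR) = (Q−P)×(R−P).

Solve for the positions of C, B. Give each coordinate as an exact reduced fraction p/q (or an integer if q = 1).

1. C_x = 99/569  [D, A, C are collinear ∩ EC ⟂ DA]
2. C_y = -1117/569  [D, A, C are collinear ∩ EC ⟂ DA]
   → C = (99/569, -1117/569)
3. B_x = 8/3  [2·signedArea(BCE) = -3995/569 ∩ BC · AE = -50549/1707]
4. B_y = 2/3  [2·signedArea(BCE) = -3995/569 ∩ BC · AE = -50549/1707]
   → B = (8/3, 2/3)

B = (8/3, 2/3)
C = (99/569, -1117/569)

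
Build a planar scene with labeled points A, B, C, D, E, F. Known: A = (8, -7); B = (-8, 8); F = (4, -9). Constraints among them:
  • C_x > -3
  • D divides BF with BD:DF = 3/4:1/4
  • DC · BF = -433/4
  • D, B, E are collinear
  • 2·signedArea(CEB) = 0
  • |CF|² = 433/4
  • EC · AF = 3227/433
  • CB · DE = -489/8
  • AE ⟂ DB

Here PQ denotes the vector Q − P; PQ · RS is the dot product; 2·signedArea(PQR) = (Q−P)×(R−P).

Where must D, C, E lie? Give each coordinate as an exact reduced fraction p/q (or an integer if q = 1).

C = (-2, -1/2)
D = (1, -19/4)
E = (1900/433, -4135/433)

1. D_x = 1  [D divides BF with BD:DF = 3/4:1/4]
2. D_y = -19/4  [D divides BF with BD:DF = 3/4:1/4]
   → D = (1, -19/4)
3. C_x = -2  [line 12·x + -17·y + 31/2 = 0 ∩ |CF|² = 433/4]
4. C_y = -1/2  [line 12·x + -17·y + 31/2 = 0 ∩ |CF|² = 433/4]
   → C = (-2, -1/2)
5. E_x = 1900/433  [2·signedArea(CEB) = 0 ∩ AE ⟂ DB]
6. E_y = -4135/433  [2·signedArea(CEB) = 0 ∩ AE ⟂ DB]
   → E = (1900/433, -4135/433)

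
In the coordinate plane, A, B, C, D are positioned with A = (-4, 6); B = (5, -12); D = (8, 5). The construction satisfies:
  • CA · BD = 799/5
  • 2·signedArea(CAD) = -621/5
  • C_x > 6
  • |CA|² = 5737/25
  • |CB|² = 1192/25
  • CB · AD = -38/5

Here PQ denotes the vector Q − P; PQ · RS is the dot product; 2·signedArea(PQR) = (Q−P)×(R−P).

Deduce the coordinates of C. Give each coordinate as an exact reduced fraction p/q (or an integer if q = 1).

C = (31/5, -26/5)

1. C_x = 31/5  [CA · BD = 799/5 ∩ CB · AD = -38/5]
2. C_y = -26/5  [CA · BD = 799/5 ∩ CB · AD = -38/5]
   → C = (31/5, -26/5)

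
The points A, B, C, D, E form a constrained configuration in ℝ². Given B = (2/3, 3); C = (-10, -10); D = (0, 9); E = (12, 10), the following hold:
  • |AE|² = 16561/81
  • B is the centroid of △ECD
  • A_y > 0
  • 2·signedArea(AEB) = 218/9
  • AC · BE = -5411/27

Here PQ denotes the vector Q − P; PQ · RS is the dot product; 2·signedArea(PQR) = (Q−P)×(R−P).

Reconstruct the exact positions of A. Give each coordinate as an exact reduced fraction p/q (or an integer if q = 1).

1. A_x = 8/9  [AC · BE = -5411/27 ∩ 2·signedArea(AEB) = 218/9]
2. A_y = 1  [AC · BE = -5411/27 ∩ 2·signedArea(AEB) = 218/9]
   → A = (8/9, 1)

A = (8/9, 1)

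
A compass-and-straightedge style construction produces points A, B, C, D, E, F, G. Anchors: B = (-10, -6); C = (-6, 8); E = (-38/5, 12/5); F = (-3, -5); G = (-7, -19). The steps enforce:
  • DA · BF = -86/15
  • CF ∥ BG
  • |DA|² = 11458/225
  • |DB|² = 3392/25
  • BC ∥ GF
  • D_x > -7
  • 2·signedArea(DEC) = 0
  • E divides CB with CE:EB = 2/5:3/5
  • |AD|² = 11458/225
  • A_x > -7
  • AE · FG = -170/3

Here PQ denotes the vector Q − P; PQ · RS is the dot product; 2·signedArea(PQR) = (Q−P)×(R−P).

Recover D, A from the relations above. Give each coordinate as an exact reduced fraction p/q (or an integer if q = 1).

1. D_x = -34/5  [line -28/5·x + 8/5·y + -232/5 = 0 ∩ |DB|² = 3392/25]
2. D_y = 26/5  [line -28/5·x + 8/5·y + -232/5 = 0 ∩ |DB|² = 3392/25]
   → D = (-34/5, 26/5)
3. A_x = -33/5  [AE · FG = -170/3 ∩ DA · BF = -86/15]
4. A_y = -29/15  [AE · FG = -170/3 ∩ DA · BF = -86/15]
   → A = (-33/5, -29/15)

A = (-33/5, -29/15)
D = (-34/5, 26/5)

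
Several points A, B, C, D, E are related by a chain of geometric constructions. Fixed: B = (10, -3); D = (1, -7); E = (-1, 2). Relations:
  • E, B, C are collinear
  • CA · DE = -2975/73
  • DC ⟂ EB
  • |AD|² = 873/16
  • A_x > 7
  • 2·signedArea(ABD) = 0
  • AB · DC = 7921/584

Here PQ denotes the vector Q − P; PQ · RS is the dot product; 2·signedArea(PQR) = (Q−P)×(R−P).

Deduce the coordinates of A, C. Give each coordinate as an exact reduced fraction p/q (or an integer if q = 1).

A = (31/4, -4)
C = (591/146, -43/146)

1. A_x = 31/4  [line 4·x + -9·y + -67 = 0 ∩ |AD|² = 873/16]
2. A_y = -4  [line 4·x + -9·y + -67 = 0 ∩ |AD|² = 873/16]
   → A = (31/4, -4)
3. C_x = 591/146  [E, B, C are collinear ∩ DC ⟂ EB]
4. C_y = -43/146  [E, B, C are collinear ∩ DC ⟂ EB]
   → C = (591/146, -43/146)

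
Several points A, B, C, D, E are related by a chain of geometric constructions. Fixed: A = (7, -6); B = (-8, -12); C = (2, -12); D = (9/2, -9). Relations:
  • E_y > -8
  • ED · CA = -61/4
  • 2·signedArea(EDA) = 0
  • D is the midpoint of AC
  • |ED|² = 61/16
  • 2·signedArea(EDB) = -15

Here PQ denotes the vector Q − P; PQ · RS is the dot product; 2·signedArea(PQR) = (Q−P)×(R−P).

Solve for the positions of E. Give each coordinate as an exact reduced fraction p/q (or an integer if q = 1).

E = (23/4, -15/2)

1. E_x = 23/4  [2·signedArea(EDA) = 0 ∩ 2·signedArea(EDB) = -15]
2. E_y = -15/2  [2·signedArea(EDA) = 0 ∩ 2·signedArea(EDB) = -15]
   → E = (23/4, -15/2)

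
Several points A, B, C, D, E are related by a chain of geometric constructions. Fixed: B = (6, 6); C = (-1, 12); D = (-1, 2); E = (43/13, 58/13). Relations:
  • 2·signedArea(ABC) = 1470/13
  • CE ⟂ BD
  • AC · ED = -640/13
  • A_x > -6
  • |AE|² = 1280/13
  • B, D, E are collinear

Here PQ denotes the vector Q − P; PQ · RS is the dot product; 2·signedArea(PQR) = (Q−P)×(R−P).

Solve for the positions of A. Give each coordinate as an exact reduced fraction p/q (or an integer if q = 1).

A = (-69/13, -6/13)

1. A_x = -69/13  [2·signedArea(ABC) = 1470/13 ∩ AC · ED = -640/13]
2. A_y = -6/13  [2·signedArea(ABC) = 1470/13 ∩ AC · ED = -640/13]
   → A = (-69/13, -6/13)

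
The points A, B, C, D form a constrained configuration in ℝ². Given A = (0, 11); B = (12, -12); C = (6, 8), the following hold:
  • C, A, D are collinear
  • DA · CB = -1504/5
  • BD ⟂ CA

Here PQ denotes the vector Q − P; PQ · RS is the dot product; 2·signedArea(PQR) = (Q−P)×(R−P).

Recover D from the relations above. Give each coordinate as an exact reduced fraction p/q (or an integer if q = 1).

D = (94/5, 8/5)

1. D_x = 94/5  [C, A, D are collinear ∩ BD ⟂ CA]
2. D_y = 8/5  [C, A, D are collinear ∩ BD ⟂ CA]
   → D = (94/5, 8/5)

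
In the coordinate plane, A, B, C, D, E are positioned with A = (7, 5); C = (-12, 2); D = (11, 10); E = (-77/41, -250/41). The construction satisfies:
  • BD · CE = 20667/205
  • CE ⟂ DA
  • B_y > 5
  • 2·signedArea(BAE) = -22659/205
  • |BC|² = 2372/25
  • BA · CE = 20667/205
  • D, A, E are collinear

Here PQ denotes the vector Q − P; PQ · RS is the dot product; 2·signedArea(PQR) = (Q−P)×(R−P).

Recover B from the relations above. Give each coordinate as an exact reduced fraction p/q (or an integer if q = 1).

B = (-14/5, 26/5)

1. B_x = -14/5  [line -415/41·x + 332/41·y + -14442/205 = 0 ∩ |BC|² = 2372/25]
2. B_y = 26/5  [line -415/41·x + 332/41·y + -14442/205 = 0 ∩ |BC|² = 2372/25]
   → B = (-14/5, 26/5)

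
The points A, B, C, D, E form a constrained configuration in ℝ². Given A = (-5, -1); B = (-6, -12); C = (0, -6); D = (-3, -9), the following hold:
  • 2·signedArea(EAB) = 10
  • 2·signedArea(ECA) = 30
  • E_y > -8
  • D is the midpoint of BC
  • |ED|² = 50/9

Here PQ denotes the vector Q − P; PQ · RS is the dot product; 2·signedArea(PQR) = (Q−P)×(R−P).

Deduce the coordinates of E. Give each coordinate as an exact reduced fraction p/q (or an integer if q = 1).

1. E_x = -14/3  [2·signedArea(ECA) = 30 ∩ 2·signedArea(EAB) = 10]
2. E_y = -22/3  [2·signedArea(ECA) = 30 ∩ 2·signedArea(EAB) = 10]
   → E = (-14/3, -22/3)

E = (-14/3, -22/3)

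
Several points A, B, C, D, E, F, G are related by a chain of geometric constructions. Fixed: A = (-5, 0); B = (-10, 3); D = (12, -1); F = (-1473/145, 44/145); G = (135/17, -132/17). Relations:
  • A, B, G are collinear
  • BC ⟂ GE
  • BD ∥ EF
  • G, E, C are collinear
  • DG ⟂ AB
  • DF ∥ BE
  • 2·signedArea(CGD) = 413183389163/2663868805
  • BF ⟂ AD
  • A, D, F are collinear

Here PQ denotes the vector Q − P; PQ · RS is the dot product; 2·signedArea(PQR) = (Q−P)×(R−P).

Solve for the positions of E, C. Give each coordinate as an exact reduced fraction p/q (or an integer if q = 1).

1. E_x = -4663/145  [BD ∥ EF ∩ DF ∥ BE]
2. E_y = 624/145  [BD ∥ EF ∩ DF ∥ BE]
   → E = (-4663/145, 624/145)
3. C_x = -30582782008/2663868805  [G, E, C are collinear ∩ BC ⟂ GE]
4. C_y = -5113742226/2663868805  [G, E, C are collinear ∩ BC ⟂ GE]
   → C = (-30582782008/2663868805, -5113742226/2663868805)

C = (-30582782008/2663868805, -5113742226/2663868805)
E = (-4663/145, 624/145)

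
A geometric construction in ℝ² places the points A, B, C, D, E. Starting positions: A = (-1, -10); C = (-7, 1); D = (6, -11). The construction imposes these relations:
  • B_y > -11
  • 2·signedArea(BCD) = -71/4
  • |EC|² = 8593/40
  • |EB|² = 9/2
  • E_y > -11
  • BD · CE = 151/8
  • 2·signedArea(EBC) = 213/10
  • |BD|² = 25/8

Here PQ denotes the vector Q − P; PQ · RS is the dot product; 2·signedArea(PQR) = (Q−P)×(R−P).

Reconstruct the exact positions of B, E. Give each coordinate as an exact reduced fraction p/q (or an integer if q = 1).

B = (17/4, -43/4)
E = (43/20, -209/20)

1. B_x = 17/4  [line 12·x + 13·y + 355/4 = 0 ∩ |BD|² = 25/8]
2. B_y = -43/4  [line 12·x + 13·y + 355/4 = 0 ∩ |BD|² = 25/8]
   → B = (17/4, -43/4)
3. E_x = 43/20  [2·signedArea(EBC) = 213/10 ∩ BD · CE = 151/8]
4. E_y = -209/20  [2·signedArea(EBC) = 213/10 ∩ BD · CE = 151/8]
   → E = (43/20, -209/20)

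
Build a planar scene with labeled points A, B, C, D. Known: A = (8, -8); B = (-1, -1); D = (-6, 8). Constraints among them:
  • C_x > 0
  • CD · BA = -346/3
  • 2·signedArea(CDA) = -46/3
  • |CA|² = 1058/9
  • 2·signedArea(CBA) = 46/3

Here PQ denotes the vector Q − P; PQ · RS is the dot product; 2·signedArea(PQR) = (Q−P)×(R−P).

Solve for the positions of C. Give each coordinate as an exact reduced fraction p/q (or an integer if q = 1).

1. C_x = 1/3  [CD · BA = -346/3 ∩ 2·signedArea(CDA) = -46/3]
2. C_y = -1/3  [CD · BA = -346/3 ∩ 2·signedArea(CDA) = -46/3]
   → C = (1/3, -1/3)

C = (1/3, -1/3)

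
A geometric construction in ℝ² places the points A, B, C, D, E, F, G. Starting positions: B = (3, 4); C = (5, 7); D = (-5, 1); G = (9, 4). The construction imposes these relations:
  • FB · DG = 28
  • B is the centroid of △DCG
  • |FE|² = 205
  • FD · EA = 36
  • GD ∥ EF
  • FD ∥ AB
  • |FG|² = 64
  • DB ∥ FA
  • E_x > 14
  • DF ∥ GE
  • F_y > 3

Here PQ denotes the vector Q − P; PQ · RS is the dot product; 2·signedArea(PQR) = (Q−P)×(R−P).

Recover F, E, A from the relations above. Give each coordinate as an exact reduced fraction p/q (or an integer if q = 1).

1. F_x = 1  [line -14·x + -3·y + 26 = 0 ∩ |FG|² = 64]
2. F_y = 4  [line -14·x + -3·y + 26 = 0 ∩ |FG|² = 64]
   → F = (1, 4)
3. E_x = 15  [GD ∥ EF ∩ DF ∥ GE]
4. E_y = 7  [GD ∥ EF ∩ DF ∥ GE]
   → E = (15, 7)
5. A_x = 9  [FD ∥ AB ∩ DB ∥ FA]
6. A_y = 7  [FD ∥ AB ∩ DB ∥ FA]
   → A = (9, 7)

A = (9, 7)
E = (15, 7)
F = (1, 4)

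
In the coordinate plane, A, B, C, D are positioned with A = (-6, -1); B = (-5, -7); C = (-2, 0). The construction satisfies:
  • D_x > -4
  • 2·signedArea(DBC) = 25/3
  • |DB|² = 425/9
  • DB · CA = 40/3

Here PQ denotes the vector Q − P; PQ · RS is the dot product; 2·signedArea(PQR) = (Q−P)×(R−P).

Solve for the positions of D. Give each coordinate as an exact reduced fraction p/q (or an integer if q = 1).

D = (-10/3, -1/3)

1. D_x = -10/3  [2·signedArea(DBC) = 25/3 ∩ DB · CA = 40/3]
2. D_y = -1/3  [2·signedArea(DBC) = 25/3 ∩ DB · CA = 40/3]
   → D = (-10/3, -1/3)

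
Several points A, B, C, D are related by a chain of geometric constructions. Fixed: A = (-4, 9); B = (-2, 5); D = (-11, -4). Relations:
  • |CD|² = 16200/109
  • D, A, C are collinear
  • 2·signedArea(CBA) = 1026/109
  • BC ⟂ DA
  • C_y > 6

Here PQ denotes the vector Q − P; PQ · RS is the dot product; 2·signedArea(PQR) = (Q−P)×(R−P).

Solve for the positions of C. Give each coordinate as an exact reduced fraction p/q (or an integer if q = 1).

C = (-569/109, 734/109)

1. C_x = -569/109  [D, A, C are collinear ∩ BC ⟂ DA]
2. C_y = 734/109  [D, A, C are collinear ∩ BC ⟂ DA]
   → C = (-569/109, 734/109)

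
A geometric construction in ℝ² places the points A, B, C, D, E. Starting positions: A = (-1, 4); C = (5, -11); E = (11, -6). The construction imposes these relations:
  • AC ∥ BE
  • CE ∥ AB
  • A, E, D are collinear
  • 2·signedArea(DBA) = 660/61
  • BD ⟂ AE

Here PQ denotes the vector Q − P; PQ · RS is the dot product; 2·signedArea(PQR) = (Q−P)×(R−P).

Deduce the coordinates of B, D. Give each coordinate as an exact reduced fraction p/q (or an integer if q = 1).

1. B_x = 5  [AC ∥ BE ∩ CE ∥ AB]
2. B_y = 9  [AC ∥ BE ∩ CE ∥ AB]
   → B = (5, 9)
3. D_x = 5/61  [A, E, D are collinear ∩ BD ⟂ AE]
4. D_y = 189/61  [A, E, D are collinear ∩ BD ⟂ AE]
   → D = (5/61, 189/61)

B = (5, 9)
D = (5/61, 189/61)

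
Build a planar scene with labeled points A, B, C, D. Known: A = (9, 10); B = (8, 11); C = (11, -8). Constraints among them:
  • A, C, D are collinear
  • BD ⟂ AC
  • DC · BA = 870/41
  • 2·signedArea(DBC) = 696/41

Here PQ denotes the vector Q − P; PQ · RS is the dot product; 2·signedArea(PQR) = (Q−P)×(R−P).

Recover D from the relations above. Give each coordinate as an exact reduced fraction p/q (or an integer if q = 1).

D = (364/41, 455/41)

1. D_x = 364/41  [A, C, D are collinear ∩ BD ⟂ AC]
2. D_y = 455/41  [A, C, D are collinear ∩ BD ⟂ AC]
   → D = (364/41, 455/41)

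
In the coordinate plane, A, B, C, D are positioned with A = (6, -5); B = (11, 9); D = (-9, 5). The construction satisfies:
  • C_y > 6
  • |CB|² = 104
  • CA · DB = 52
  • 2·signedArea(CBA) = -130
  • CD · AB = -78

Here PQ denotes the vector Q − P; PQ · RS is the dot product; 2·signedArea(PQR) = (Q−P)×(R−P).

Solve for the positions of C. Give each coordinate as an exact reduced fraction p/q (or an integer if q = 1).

C = (1, 7)

1. C_x = 1  [2·signedArea(CBA) = -130 ∩ CA · DB = 52]
2. C_y = 7  [2·signedArea(CBA) = -130 ∩ CA · DB = 52]
   → C = (1, 7)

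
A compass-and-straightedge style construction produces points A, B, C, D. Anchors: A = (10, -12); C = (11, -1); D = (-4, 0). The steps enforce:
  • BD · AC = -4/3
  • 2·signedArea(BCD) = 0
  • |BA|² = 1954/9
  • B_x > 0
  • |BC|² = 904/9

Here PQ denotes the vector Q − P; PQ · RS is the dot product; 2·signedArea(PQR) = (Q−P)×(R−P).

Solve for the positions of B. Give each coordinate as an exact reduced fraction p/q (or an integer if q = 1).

B = (1, -1/3)

1. B_x = 1  [2·signedArea(BCD) = 0 ∩ BD · AC = -4/3]
2. B_y = -1/3  [2·signedArea(BCD) = 0 ∩ BD · AC = -4/3]
   → B = (1, -1/3)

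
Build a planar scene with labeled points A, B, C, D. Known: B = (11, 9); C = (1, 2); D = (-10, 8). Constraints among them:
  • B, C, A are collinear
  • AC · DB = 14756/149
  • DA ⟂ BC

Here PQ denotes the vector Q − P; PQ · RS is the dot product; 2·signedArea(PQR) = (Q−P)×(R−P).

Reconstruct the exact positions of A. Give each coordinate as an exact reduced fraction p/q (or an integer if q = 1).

1. A_x = -531/149  [B, C, A are collinear ∩ DA ⟂ BC]
2. A_y = -178/149  [B, C, A are collinear ∩ DA ⟂ BC]
   → A = (-531/149, -178/149)

A = (-531/149, -178/149)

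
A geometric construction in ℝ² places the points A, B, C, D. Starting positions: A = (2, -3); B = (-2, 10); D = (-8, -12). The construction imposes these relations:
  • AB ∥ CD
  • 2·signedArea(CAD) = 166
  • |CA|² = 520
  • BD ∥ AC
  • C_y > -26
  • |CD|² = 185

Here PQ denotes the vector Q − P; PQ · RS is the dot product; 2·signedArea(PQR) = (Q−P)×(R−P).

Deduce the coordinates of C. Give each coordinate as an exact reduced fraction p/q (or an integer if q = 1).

C = (-4, -25)

1. C_x = -4  [AB ∥ CD ∩ BD ∥ AC]
2. C_y = -25  [AB ∥ CD ∩ BD ∥ AC]
   → C = (-4, -25)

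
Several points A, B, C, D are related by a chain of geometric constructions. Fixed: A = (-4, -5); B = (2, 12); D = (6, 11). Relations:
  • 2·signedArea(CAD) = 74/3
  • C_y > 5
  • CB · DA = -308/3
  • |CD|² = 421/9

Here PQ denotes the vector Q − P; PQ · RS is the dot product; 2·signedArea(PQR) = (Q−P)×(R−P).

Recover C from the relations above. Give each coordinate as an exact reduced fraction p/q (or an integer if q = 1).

1. C_x = 4/3  [2·signedArea(CAD) = 74/3 ∩ CB · DA = -308/3]
2. C_y = 6  [2·signedArea(CAD) = 74/3 ∩ CB · DA = -308/3]
   → C = (4/3, 6)

C = (4/3, 6)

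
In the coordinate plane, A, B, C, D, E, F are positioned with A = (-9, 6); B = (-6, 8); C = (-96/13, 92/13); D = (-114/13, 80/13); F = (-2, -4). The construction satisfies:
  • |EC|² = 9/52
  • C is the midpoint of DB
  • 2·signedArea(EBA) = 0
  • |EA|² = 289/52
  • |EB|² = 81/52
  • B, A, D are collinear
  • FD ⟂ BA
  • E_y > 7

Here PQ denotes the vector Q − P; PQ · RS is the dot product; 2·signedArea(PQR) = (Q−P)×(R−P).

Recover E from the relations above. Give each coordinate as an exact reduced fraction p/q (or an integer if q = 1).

1. E_x = -183/26  [line 2·x + -3·y + 36 = 0 ∩ |EA|² = 289/52]
2. E_y = 95/13  [line 2·x + -3·y + 36 = 0 ∩ |EA|² = 289/52]
   → E = (-183/26, 95/13)

E = (-183/26, 95/13)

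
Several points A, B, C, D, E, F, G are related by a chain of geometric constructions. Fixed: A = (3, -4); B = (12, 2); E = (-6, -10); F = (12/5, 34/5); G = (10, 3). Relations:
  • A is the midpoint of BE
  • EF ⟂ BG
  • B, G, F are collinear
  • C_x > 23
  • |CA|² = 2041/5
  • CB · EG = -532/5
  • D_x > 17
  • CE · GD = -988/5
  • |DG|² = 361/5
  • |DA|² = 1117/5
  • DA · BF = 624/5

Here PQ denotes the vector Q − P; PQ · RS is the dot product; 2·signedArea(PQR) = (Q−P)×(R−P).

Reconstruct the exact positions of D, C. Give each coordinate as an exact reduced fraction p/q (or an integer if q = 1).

C = (116/5, -18/5)
D = (88/5, -4/5)

1. D_x = 88/5  [line 48/5·x + -24/5·y + -864/5 = 0 ∩ |DA|² = 1117/5]
2. D_y = -4/5  [line 48/5·x + -24/5·y + -864/5 = 0 ∩ |DA|² = 1117/5]
   → D = (88/5, -4/5)
3. C_x = 116/5  [CB · EG = -532/5 ∩ CE · GD = -988/5]
4. C_y = -18/5  [CB · EG = -532/5 ∩ CE · GD = -988/5]
   → C = (116/5, -18/5)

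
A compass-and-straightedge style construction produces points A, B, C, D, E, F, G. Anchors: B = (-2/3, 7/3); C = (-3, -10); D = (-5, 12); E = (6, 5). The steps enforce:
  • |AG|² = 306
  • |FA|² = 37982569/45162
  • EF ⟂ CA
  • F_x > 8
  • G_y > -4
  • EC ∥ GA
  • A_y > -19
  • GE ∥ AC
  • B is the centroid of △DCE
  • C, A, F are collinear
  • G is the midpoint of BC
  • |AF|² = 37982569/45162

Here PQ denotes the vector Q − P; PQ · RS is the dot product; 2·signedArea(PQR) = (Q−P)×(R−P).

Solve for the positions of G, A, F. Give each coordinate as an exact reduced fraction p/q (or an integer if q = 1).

1. G_x = -11/6  [G is the midpoint of BC]
2. G_y = -23/6  [G is the midpoint of BC]
   → G = (-11/6, -23/6)
3. A_x = -65/6  [GE ∥ AC ∩ EC ∥ GA]
4. A_y = -113/6  [GE ∥ AC ∩ EC ∥ GA]
   → A = (-65/6, -113/6)
5. F_x = 21096/2509  [C, A, F are collinear ∩ EF ⟂ CA]
6. F_y = 7187/2509  [C, A, F are collinear ∩ EF ⟂ CA]
   → F = (21096/2509, 7187/2509)

A = (-65/6, -113/6)
F = (21096/2509, 7187/2509)
G = (-11/6, -23/6)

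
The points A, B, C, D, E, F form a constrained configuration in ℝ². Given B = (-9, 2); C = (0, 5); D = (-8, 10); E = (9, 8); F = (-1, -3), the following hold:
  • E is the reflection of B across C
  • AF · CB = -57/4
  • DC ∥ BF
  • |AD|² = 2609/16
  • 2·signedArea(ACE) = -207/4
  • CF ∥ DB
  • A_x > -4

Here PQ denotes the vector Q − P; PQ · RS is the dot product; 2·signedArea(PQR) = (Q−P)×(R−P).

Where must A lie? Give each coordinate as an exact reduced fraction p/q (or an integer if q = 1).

A = (-3, -7/4)

1. A_x = -3  [2·signedArea(ACE) = -207/4 ∩ AF · CB = -57/4]
2. A_y = -7/4  [2·signedArea(ACE) = -207/4 ∩ AF · CB = -57/4]
   → A = (-3, -7/4)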